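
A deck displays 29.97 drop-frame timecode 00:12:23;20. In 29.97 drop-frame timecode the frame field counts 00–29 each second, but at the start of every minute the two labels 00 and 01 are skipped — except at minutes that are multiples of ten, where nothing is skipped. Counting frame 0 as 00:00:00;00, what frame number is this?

22288

As if non-drop at 30 labels/s: (0 × 3600 + 12 × 60 + 23) × 30 + 20 = 22310.
Minute boundaries passed: 12; those not divisible by 10: 12 − 1 = 11; dropped labels = 2 × 11 = 22.
Actual frame index = 22310 − 22 = 22288.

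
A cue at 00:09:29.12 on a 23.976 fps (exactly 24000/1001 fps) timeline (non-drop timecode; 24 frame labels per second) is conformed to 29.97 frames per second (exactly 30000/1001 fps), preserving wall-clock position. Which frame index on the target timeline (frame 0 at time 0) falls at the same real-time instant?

Source frame index: (0×3600 + 9×60 + 29) × 24 + 12 = 13668.
Real time: 13668 / (24000/1001) = 1140139/2000 s.
Target frame: (1140139/2000) × (30000/1001) = 17085.

frame 17085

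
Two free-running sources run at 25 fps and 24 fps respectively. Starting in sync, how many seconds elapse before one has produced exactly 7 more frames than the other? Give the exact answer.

7 seconds

The gap grows by |24 − 25| = 1 frame per second.
Time for a 7-frame gap: 7 ÷ (1) = 7 s.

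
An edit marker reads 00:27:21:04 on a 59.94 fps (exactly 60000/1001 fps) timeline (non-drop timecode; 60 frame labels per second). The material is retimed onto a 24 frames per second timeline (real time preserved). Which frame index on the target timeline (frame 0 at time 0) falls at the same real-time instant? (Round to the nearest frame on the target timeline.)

frame 39425

Source frame index: (0×3600 + 27×60 + 21) × 60 + 4 = 98464.
Real time: 98464 / (60000/1001) = 3080077/1875 s.
Target frame: (3080077/1875) × (24) = 24640616/625 ≈ 39424.986 → 39425.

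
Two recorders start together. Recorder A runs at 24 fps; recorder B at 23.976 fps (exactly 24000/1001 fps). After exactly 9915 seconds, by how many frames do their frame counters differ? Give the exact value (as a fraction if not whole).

A emits 24 × 9915 = 237960 frames; B emits 24000/1001 × 9915 = 237960000/1001.
Difference = 237960/1001 frames (≈ 237.7223); B is behind A.

237960/1001 frames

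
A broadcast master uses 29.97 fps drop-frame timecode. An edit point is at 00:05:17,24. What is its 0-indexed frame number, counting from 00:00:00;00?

9524

As if non-drop at 30 labels/s: (0 × 3600 + 5 × 60 + 17) × 30 + 24 = 9534.
Minute boundaries passed: 5; those not divisible by 10: 5 − 0 = 5; dropped labels = 2 × 5 = 10.
Actual frame index = 9534 − 10 = 9524.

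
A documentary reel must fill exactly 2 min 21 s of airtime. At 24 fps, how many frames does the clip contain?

3384 frames

2 min 21 s = 141 s.
Frames = 141 × 24 = 3384.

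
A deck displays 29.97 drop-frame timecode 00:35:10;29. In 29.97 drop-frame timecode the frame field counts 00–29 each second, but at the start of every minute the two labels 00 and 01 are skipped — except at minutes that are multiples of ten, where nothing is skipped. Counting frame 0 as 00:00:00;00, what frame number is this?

63265

Complete 10-minute blocks: 3, each 17982 frames → 53946.
Remaining 5 whole minutes in the current block: 1800 + 4 × 1798 = 8992 frames.
Within the current minute: 10 × 30 + 29 − 2 = 327 (labels ;00/;01 skipped at this minute). Total = 53946 + 8992 + 327 = 63265.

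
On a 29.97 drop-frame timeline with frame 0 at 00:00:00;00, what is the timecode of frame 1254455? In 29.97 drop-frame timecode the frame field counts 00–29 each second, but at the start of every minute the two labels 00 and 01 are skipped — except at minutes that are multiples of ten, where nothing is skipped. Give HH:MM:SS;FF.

Each 10-minute DF block holds 10 × 60 × 30 − 9 × 2 = 17982 frames. 1254455 ÷ 17982 → 69 full blocks, remainder 13697.
Within the partial block the first minute is 1800 frames and each further minute 1798, so 7 further minute boundaries passed. Total skipped labels = 18 × 69 + 2 × 7 = 1256.
Non-drop label index = 1254455 + 1256 = 1255711; at 30 labels/s that is 11:37:37:01, i.e. DF 11:37:37;01.

11:37:37;01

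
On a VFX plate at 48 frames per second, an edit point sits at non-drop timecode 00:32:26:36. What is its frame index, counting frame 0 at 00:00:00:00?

93444

Total seconds to the label: (0 × 3600 + 32 × 60 + 26) = 1946.
Frame index = 1946 × 48 + 36 = 93444.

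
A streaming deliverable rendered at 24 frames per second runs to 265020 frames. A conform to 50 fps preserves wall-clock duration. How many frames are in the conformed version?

552125 frames

Target frames = source frames × (target rate / source rate) = 265020 × (50)/(24) = 265020 × 25/12 = 552125.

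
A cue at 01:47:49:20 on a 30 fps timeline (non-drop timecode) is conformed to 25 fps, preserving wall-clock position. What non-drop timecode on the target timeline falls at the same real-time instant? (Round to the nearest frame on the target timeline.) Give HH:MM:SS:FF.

01:47:49:17

Source frame index: (1×3600 + 47×60 + 49) × 30 + 20 = 194090.
Real time: 194090 / (30) = 19409/3 s.
Target frame: (19409/3) × (25) = 485225/3 ≈ 161741.667 → 161742.
At 25 labels/s: frame 161742 → 01:47:49:17.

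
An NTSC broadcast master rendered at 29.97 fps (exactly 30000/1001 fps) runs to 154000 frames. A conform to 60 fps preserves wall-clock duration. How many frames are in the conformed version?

Target frames = source frames × (target rate / source rate) = 154000 × (60)/(30000/1001) = 154000 × 1001/500 = 308308.

308308 frames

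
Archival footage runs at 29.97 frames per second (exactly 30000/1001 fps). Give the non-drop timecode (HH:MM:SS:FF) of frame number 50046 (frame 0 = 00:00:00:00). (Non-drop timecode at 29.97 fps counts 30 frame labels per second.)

50046 ÷ 30 = 1668 full seconds, remainder 6 frames.
1668 s = 0 h 27 min 48 s.
Timecode: 00:27:48:06.

00:27:48:06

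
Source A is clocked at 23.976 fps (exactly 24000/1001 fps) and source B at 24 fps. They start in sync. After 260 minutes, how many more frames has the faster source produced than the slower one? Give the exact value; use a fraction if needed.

260 min = 15600 s.
A emits 24000/1001 × 15600 = 28800000/77 frames; B emits 24 × 15600 = 374400.
Difference = 28800/77 frames (≈ 374.0260); B is ahead of A.

28800/77 frames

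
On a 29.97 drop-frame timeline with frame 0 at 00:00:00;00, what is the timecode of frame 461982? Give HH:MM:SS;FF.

Ten DF minutes hold 17982 frames, so frame 461982 lies in block 25 (frames 449550–467531) with 12432 frames into that block.
The block's first minute is 1800 frames and the rest 1798 each; 12432 frames reaches minute 6, so 25 × 18 + 6 × 2 = 462 labels have been skipped so far.
Adding those back, label number 461982 + 462 = 462444 at 30 labels/s is 15414 s + 24 f = 4 h 16 min 54 s frame 24, i.e. 04:16:54;24.

04:16:54;24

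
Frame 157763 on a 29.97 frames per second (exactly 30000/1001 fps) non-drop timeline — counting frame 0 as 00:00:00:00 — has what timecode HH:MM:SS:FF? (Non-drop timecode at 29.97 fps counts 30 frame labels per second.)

157763 ÷ 30 = 5258 full seconds, remainder 23 frames.
5258 s = 1 h 27 min 38 s.
Timecode: 01:27:38:23.

01:27:38:23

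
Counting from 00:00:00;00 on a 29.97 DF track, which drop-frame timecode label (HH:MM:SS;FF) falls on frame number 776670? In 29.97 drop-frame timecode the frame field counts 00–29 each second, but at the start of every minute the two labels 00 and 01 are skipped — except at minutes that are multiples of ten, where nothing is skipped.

Each 10-minute DF block holds 10 × 60 × 30 − 9 × 2 = 17982 frames. 776670 ÷ 17982 → 43 full blocks, remainder 3444.
Within the partial block the first minute is 1800 frames and each further minute 1798, so 1 further minute boundary passed. Total skipped labels = 18 × 43 + 2 × 1 = 776.
Non-drop label index = 776670 + 776 = 777446; at 30 labels/s that is 07:11:54:26, i.e. DF 07:11:54;26.

07:11:54;26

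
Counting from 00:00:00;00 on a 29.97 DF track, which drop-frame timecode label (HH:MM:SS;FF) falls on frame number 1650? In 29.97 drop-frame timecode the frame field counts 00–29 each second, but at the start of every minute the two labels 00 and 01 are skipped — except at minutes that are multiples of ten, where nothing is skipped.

00:00:55;00

Each 10-minute DF block holds 10 × 60 × 30 − 9 × 2 = 17982 frames. 1650 ÷ 17982 → 0 full blocks, remainder 1650.
Within the partial block the first minute is 1800 frames and each further minute 1798, so 0 further minute boundaries passed. Total skipped labels = 18 × 0 + 2 × 0 = 0.
Non-drop label index = 1650 + 0 = 1650; at 30 labels/s that is 00:00:55:00, i.e. DF 00:00:55;00.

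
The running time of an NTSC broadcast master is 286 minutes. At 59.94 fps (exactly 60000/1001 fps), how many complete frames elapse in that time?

1028571 frames

286 min = 17160 s.
Frames = 17160 × 60000/1001 = 7200000/7 ≈ 1028571.4286.
Complete frames: 1028571.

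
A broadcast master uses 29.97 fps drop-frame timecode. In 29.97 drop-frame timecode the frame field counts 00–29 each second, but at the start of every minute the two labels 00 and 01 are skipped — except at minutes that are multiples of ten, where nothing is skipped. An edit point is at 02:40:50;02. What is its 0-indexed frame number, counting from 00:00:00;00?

Complete 10-minute blocks: 16, each 17982 frames → 287712.
Remaining 0 whole minutes in the current block: 0 frames.
Within the current minute: 50 × 30 + 2 = 1502. Total = 287712 + 0 + 1502 = 289214.

289214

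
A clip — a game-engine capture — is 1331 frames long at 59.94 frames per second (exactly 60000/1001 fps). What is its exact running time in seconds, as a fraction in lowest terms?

Running time = 1331 ÷ (60000/1001) = 1331 × 1001/60000 = 1332331/60000 s.

1332331/60000 seconds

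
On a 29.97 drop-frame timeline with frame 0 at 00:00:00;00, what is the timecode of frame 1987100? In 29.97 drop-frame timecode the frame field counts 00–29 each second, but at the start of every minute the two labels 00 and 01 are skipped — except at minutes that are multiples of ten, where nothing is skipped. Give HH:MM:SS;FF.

Ten DF minutes hold 17982 frames, so frame 1987100 lies in block 110 (frames 1978020–1996001) with 9080 frames into that block.
The block's first minute is 1800 frames and the rest 1798 each; 9080 frames reaches minute 5, so 110 × 18 + 5 × 2 = 1990 labels have been skipped so far.
Adding those back, label number 1987100 + 1990 = 1989090 at 30 labels/s is 66303 s + 0 f = 18 h 25 min 3 s frame 0, i.e. 18:25:03;00.

18:25:03;00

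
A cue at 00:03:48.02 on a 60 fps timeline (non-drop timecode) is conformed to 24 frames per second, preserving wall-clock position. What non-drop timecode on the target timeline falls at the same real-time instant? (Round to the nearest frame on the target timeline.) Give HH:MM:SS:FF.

Source frame index: (0×3600 + 3×60 + 48) × 60 + 2 = 13682.
Real time: 13682 / (60) = 6841/30 s.
Target frame: (6841/30) × (24) = 27364/5 ≈ 5472.800 → 5473.
At 24 labels/s: frame 5473 → 00:03:48:01.

00:03:48:01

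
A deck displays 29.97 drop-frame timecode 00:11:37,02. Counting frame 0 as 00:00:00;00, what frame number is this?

20892

Complete 10-minute blocks: 1, each 17982 frames → 17982.
Remaining 1 whole minute in the current block: 1800 + 0 × 1798 = 1800 frames.
Within the current minute: 37 × 30 + 2 − 2 = 1110 (labels ;00/;01 skipped at this minute). Total = 17982 + 1800 + 1110 = 20892.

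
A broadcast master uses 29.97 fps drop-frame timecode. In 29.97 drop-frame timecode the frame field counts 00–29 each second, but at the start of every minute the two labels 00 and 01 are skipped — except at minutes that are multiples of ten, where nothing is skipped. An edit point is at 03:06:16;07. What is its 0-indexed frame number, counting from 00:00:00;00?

As if non-drop at 30 labels/s: (3 × 3600 + 6 × 60 + 16) × 30 + 7 = 335287.
Minute boundaries passed: 186; those not divisible by 10: 186 − 18 = 168; dropped labels = 2 × 168 = 336.
Actual frame index = 335287 − 336 = 334951.

334951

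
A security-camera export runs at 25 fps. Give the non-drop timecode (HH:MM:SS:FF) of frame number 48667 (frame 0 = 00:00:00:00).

00:32:26:17

48667 ÷ 25 = 1946 full seconds, remainder 17 frames.
1946 s = 0 h 32 min 26 s.
Timecode: 00:32:26:17.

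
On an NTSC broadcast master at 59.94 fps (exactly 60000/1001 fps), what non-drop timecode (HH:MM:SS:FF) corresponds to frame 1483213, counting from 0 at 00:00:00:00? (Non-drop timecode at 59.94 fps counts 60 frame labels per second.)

06:52:00:13

1483213 ÷ 60 = 24720 full seconds, remainder 13 frames.
24720 s = 6 h 52 min 0 s.
Timecode: 06:52:00:13.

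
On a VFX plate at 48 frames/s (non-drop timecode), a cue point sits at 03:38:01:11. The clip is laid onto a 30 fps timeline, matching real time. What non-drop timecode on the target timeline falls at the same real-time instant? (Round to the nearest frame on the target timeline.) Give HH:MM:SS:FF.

Source frame index: (3×3600 + 38×60 + 1) × 48 + 11 = 627899.
Real time: 627899 / (48) = 627899/48 s.
Target frame: (627899/48) × (30) = 3139495/8 ≈ 392436.875 → 392437.
At 30 labels/s: frame 392437 → 03:38:01:07.

03:38:01:07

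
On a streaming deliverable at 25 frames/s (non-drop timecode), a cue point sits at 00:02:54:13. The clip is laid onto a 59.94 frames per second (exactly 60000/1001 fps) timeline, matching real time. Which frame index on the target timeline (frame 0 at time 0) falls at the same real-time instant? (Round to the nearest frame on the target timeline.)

frame 10461

Source frame index: (0×3600 + 2×60 + 54) × 25 + 13 = 4363.
Real time: 4363 / (25) = 4363/25 s.
Target frame: (4363/25) × (60000/1001) = 10471200/1001 ≈ 10460.739 → 10461.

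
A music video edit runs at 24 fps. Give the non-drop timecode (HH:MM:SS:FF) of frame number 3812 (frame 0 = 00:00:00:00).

3812 ÷ 24 = 158 full seconds, remainder 20 frames.
158 s = 0 h 2 min 38 s.
Timecode: 00:02:38:20.

00:02:38:20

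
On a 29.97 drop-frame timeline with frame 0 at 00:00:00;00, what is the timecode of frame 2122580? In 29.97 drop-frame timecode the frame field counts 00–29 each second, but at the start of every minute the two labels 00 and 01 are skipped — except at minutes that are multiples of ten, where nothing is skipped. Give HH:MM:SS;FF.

19:40:23;14

Each 10-minute DF block holds 10 × 60 × 30 − 9 × 2 = 17982 frames. 2122580 ÷ 17982 → 118 full blocks, remainder 704.
Within the partial block the first minute is 1800 frames and each further minute 1798, so 0 further minute boundaries passed. Total skipped labels = 18 × 118 + 2 × 0 = 2124.
Non-drop label index = 2122580 + 2124 = 2124704; at 30 labels/s that is 19:40:23:14, i.e. DF 19:40:23;14.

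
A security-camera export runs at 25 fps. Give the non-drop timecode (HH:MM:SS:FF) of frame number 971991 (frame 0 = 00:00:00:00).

10:47:59:16

971991 ÷ 25 = 38879 full seconds, remainder 16 frames.
38879 s = 10 h 47 min 59 s.
Timecode: 10:47:59:16.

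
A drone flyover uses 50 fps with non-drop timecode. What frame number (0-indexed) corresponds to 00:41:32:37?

124637

Total seconds to the label: (0 × 3600 + 41 × 60 + 32) = 2492.
Frame index = 2492 × 50 + 37 = 124637.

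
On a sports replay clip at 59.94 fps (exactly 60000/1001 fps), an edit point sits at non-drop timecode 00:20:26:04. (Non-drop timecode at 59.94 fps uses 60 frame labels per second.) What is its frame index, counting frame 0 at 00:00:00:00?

frame 73564

Total seconds to the label: (0 × 3600 + 20 × 60 + 26) = 1226.
Frame index = 1226 × 60 + 4 = 73564.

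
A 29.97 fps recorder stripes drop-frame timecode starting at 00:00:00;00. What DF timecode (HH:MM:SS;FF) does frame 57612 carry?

00:32:02;10

Each 10-minute DF block holds 10 × 60 × 30 − 9 × 2 = 17982 frames. 57612 ÷ 17982 → 3 full blocks, remainder 3666.
Within the partial block the first minute is 1800 frames and each further minute 1798, so 2 further minute boundaries passed. Total skipped labels = 18 × 3 + 2 × 2 = 58.
Non-drop label index = 57612 + 58 = 57670; at 30 labels/s that is 00:32:02:10, i.e. DF 00:32:02;10.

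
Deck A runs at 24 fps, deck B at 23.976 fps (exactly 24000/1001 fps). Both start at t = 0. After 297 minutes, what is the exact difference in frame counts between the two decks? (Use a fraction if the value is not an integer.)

38880/91 frames

297 min = 17820 s.
A emits 24 × 17820 = 427680 frames; B emits 24000/1001 × 17820 = 38880000/91.
Difference = 38880/91 frames (≈ 427.2527); B is behind A.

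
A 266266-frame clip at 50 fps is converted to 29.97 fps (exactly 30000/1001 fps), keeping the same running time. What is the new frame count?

159600 frames

Target frames = source frames × (target rate / source rate) = 266266 × (30000/1001)/(50) = 266266 × 600/1001 = 159600.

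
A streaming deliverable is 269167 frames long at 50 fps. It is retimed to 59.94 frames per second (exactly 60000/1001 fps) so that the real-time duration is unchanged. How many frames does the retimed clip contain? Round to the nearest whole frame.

322678 frames

Frames at target rate = 269167 × (60000/1001) / (50) = 323000400/1001 ≈ 322677.722.
Nearest whole frame: 322678.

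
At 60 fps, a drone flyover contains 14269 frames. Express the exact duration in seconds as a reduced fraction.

Running time = 14269 ÷ (60) = 14269 × 1/60 = 14269/60 s.

14269/60 seconds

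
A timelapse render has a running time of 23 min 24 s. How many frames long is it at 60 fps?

23 min 24 s = 1404 s.
Frames = 1404 × 60 = 84240.

84240 frames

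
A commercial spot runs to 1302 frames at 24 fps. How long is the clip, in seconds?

Running time = 1302 / (24) = 54.25 s.

54.25 seconds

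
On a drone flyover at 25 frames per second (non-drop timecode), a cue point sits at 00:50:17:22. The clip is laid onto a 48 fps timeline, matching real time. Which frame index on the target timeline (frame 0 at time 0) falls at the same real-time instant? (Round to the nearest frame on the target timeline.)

frame 144858

Source frame index: (0×3600 + 50×60 + 17) × 25 + 22 = 75447.
Real time: 75447 / (25) = 75447/25 s.
Target frame: (75447/25) × (48) = 3621456/25 ≈ 144858.240 → 144858.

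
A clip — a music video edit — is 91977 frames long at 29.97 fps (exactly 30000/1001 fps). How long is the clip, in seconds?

Running time = 91977 / (30000/1001) = 3068.9659 s.

3068.9659 seconds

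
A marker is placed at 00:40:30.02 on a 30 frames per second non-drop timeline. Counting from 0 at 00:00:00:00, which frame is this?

Total seconds to the label: (0 × 3600 + 40 × 60 + 30) = 2430.
Frame index = 2430 × 30 + 2 = 72902.

72902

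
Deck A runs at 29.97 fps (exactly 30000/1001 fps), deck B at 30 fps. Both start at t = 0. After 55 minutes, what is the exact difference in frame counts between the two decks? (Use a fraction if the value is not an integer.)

9000/91 frames

55 min = 3300 s.
A emits 30000/1001 × 3300 = 9000000/91 frames; B emits 30 × 3300 = 99000.
Difference = 9000/91 frames (≈ 98.9011); B is ahead of A.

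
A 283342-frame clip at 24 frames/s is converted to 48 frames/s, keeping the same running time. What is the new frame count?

Target frames = source frames × (target rate / source rate) = 283342 × (48)/(24) = 283342 × 2 = 566684.

566684 frames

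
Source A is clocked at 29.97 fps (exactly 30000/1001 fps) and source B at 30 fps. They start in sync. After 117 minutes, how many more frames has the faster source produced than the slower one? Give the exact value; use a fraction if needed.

117 min = 7020 s.
A emits 30000/1001 × 7020 = 16200000/77 frames; B emits 30 × 7020 = 210600.
Difference = 16200/77 frames (≈ 210.3896); B is ahead of A.

16200/77 frames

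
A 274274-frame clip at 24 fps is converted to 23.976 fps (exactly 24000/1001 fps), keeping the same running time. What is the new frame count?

Target frames = source frames × (target rate / source rate) = 274274 × (24000/1001)/(24) = 274274 × 1000/1001 = 274000.

274000 frames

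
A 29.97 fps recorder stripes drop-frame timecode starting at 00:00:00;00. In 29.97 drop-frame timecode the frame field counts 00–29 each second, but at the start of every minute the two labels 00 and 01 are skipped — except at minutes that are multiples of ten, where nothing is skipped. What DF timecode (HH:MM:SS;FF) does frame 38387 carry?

00:21:20;25

Each 10-minute DF block holds 10 × 60 × 30 − 9 × 2 = 17982 frames. 38387 ÷ 17982 → 2 full blocks, remainder 2423.
Within the partial block the first minute is 1800 frames and each further minute 1798, so 1 further minute boundary passed. Total skipped labels = 18 × 2 + 2 × 1 = 38.
Non-drop label index = 38387 + 38 = 38425; at 30 labels/s that is 00:21:20:25, i.e. DF 00:21:20;25.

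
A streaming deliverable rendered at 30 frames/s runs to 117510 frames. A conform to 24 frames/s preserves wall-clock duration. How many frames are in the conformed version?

Target frames = source frames × (target rate / source rate) = 117510 × (24)/(30) = 117510 × 4/5 = 94008.

94008 frames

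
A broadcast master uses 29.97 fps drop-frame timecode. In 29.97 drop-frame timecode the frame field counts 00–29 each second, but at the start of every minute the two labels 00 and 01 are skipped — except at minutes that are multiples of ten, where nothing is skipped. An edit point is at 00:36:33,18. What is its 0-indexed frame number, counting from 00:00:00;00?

65742

Complete 10-minute blocks: 3, each 17982 frames → 53946.
Remaining 6 whole minutes in the current block: 1800 + 5 × 1798 = 10790 frames.
Within the current minute: 33 × 30 + 18 − 2 = 1006 (labels ;00/;01 skipped at this minute). Total = 53946 + 10790 + 1006 = 65742.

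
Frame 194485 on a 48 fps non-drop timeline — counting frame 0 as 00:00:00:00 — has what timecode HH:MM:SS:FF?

01:07:31:37

194485 ÷ 48 = 4051 full seconds, remainder 37 frames.
4051 s = 1 h 7 min 31 s.
Timecode: 01:07:31:37.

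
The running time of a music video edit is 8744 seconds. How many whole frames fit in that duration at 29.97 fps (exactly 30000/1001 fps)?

Frames = 8744 × 30000/1001 = 262320000/1001 ≈ 262057.9421.
Complete frames: 262057.

262057 frames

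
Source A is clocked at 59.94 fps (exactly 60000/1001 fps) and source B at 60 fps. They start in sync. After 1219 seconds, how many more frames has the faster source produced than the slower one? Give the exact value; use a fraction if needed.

73140/1001 frames

A emits 60000/1001 × 1219 = 73140000/1001 frames; B emits 60 × 1219 = 73140.
Difference = 73140/1001 frames (≈ 73.0669); B is ahead of A.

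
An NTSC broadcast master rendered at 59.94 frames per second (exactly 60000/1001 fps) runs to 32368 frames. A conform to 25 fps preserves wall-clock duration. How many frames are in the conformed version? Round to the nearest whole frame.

Frames at target rate = 32368 × (25) / (60000/1001) = 2025023/150 ≈ 13500.153.
Nearest whole frame: 13500.

13500 frames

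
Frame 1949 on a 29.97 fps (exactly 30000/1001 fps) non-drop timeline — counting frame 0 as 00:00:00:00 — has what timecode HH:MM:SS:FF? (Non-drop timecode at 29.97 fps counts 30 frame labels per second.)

1949 ÷ 30 = 64 full seconds, remainder 29 frames.
64 s = 0 h 1 min 4 s.
Timecode: 00:01:04:29.

00:01:04:29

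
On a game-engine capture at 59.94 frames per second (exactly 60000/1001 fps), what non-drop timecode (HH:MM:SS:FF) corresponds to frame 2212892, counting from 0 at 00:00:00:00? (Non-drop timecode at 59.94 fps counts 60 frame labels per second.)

10:14:41:32

2212892 ÷ 60 = 36881 full seconds, remainder 32 frames.
36881 s = 10 h 14 min 41 s.
Timecode: 10:14:41:32.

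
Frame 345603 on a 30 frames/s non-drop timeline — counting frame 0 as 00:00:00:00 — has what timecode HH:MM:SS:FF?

345603 ÷ 30 = 11520 full seconds, remainder 3 frames.
11520 s = 3 h 12 min 0 s.
Timecode: 03:12:00:03.

03:12:00:03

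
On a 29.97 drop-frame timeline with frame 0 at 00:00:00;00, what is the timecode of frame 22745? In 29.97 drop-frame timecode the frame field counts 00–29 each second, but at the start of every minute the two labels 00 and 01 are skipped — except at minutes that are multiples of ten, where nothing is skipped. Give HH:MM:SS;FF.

Ten DF minutes hold 17982 frames, so frame 22745 lies in block 1 (frames 17982–35963) with 4763 frames into that block.
The block's first minute is 1800 frames and the rest 1798 each; 4763 frames reaches minute 2, so 1 × 18 + 2 × 2 = 22 labels have been skipped so far.
Adding those back, label number 22745 + 22 = 22767 at 30 labels/s is 758 s + 27 f = 0 h 12 min 38 s frame 27, i.e. 00:12:38;27.

00:12:38;27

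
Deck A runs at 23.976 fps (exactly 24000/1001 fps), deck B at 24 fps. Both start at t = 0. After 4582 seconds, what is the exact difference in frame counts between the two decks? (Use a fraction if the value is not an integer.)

A emits 24000/1001 × 4582 = 109968000/1001 frames; B emits 24 × 4582 = 109968.
Difference = 109968/1001 frames (≈ 109.8581); B is ahead of A.

109968/1001 frames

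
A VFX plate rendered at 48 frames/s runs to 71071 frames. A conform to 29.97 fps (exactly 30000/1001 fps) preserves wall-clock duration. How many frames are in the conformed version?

44375 frames

Target frames = source frames × (target rate / source rate) = 71071 × (30000/1001)/(48) = 71071 × 625/1001 = 44375.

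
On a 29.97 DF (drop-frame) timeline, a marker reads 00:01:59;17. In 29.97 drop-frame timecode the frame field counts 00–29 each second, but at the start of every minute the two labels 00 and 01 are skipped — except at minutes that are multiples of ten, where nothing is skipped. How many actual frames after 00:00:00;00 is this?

Complete 10-minute blocks: 0, each 17982 frames → 0.
Remaining 1 whole minute in the current block: 1800 + 0 × 1798 = 1800 frames.
Within the current minute: 59 × 30 + 17 − 2 = 1785 (labels ;00/;01 skipped at this minute). Total = 0 + 1800 + 1785 = 3585.

3585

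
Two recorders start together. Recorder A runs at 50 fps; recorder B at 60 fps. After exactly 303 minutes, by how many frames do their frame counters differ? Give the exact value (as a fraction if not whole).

181800 frames

303 min = 18180 s.
A emits 50 × 18180 = 909000 frames; B emits 60 × 18180 = 1090800.
Difference = 181800 frames; B is ahead of A.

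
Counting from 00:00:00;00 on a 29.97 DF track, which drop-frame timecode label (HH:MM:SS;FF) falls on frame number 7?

00:00:00;07

Each 10-minute DF block holds 10 × 60 × 30 − 9 × 2 = 17982 frames. 7 ÷ 17982 → 0 full blocks, remainder 7.
Within the partial block the first minute is 1800 frames and each further minute 1798, so 0 further minute boundaries passed. Total skipped labels = 18 × 0 + 2 × 0 = 0.
Non-drop label index = 7 + 0 = 7; at 30 labels/s that is 00:00:00:07, i.e. DF 00:00:00;07.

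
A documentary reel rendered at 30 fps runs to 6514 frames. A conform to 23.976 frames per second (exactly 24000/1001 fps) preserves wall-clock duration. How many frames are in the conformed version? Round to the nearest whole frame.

Frames at target rate = 6514 × (24000/1001) / (30) = 5211200/1001 ≈ 5205.994.
Nearest whole frame: 5206.

5206 frames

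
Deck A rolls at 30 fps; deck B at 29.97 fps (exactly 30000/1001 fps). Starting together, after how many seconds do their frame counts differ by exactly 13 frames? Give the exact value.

13013/30 seconds

The gap grows by |30000/1001 − 30| = 30/1001 frames per second.
Time for a 13-frame gap: 13 ÷ (30/1001) = 13013/30 s.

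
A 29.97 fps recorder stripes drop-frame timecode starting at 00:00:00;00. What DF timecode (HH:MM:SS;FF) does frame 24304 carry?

Each 10-minute DF block holds 10 × 60 × 30 − 9 × 2 = 17982 frames. 24304 ÷ 17982 → 1 full block, remainder 6322.
Within the partial block the first minute is 1800 frames and each further minute 1798, so 3 further minute boundaries passed. Total skipped labels = 18 × 1 + 2 × 3 = 24.
Non-drop label index = 24304 + 24 = 24328; at 30 labels/s that is 00:13:30:28, i.e. DF 00:13:30;28.

00:13:30;28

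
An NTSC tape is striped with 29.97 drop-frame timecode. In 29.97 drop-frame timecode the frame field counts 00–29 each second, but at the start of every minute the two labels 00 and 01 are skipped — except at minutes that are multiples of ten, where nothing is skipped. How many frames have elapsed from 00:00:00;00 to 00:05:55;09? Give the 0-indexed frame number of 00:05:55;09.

10649

As if non-drop at 30 labels/s: (0 × 3600 + 5 × 60 + 55) × 30 + 9 = 10659.
Minute boundaries passed: 5; those not divisible by 10: 5 − 0 = 5; dropped labels = 2 × 5 = 10.
Actual frame index = 10659 − 10 = 10649.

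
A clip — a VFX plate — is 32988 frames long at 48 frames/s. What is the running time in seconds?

Running time = 32988 / (48) = 687.25 s.

687.25 seconds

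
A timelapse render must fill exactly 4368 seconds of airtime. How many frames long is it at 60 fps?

Frames = 4368 × 60 = 262080.

262080 frames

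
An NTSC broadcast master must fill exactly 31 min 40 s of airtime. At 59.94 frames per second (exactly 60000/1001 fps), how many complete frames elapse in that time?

31 min 40 s = 1900 s.
Frames = 1900 × 60000/1001 = 114000000/1001 ≈ 113886.1139.
Complete frames: 113886.

113886 frames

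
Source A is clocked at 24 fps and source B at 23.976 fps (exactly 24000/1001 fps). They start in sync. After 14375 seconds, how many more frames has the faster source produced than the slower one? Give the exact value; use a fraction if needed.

A emits 24 × 14375 = 345000 frames; B emits 24000/1001 × 14375 = 345000000/1001.
Difference = 345000/1001 frames (≈ 344.6553); B is behind A.

345000/1001 frames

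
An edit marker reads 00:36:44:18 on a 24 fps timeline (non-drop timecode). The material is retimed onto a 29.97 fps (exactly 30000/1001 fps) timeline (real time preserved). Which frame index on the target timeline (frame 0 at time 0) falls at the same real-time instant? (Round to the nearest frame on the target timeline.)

frame 66076

Source frame index: (0×3600 + 36×60 + 44) × 24 + 18 = 52914.
Real time: 52914 / (24) = 8819/4 s.
Target frame: (8819/4) × (30000/1001) = 66142500/1001 ≈ 66076.424 → 66076.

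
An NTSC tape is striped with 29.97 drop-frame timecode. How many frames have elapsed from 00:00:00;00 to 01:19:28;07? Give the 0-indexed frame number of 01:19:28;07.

Complete 10-minute blocks: 7, each 17982 frames → 125874.
Remaining 9 whole minutes in the current block: 1800 + 8 × 1798 = 16184 frames.
Within the current minute: 28 × 30 + 7 − 2 = 845 (labels ;00/;01 skipped at this minute). Total = 125874 + 16184 + 845 = 142903.

142903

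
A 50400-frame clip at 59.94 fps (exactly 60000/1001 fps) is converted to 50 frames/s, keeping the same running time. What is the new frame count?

42042 frames

Target frames = source frames × (target rate / source rate) = 50400 × (50)/(60000/1001) = 50400 × 1001/1200 = 42042.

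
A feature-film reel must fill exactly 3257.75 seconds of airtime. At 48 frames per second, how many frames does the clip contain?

156372 frames

Frames = 3257.75 × 48 = 156372.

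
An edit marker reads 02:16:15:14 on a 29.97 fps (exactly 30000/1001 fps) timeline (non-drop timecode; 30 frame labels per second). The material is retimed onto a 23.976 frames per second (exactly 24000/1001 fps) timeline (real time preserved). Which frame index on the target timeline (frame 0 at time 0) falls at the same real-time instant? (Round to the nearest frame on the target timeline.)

Source frame index: (2×3600 + 16×60 + 15) × 30 + 14 = 245264.
Real time: 245264 / (30000/1001) = 15344329/1875 s.
Target frame: (15344329/1875) × (24000/1001) = 981056/5 ≈ 196211.200 → 196211.

frame 196211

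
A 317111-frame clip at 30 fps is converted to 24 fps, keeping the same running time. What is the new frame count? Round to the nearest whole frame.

Frames at target rate = 317111 × (24) / (30) = 1268444/5 ≈ 253688.800.
Nearest whole frame: 253689.

253689 frames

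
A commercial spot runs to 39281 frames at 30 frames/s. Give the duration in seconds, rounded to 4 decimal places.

Running time = 39281 × 1/30 = 39281/30 s ≈ 1309.3667 s.

1309.3667 seconds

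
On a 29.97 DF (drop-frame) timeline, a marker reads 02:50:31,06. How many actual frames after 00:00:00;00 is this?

As if non-drop at 30 labels/s: (2 × 3600 + 50 × 60 + 31) × 30 + 6 = 306936.
Minute boundaries passed: 170; those not divisible by 10: 170 − 17 = 153; dropped labels = 2 × 153 = 306.
Actual frame index = 306936 − 306 = 306630.

306630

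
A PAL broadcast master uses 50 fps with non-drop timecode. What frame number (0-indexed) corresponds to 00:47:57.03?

frame 143853

Total seconds to the label: (0 × 3600 + 47 × 60 + 57) = 2877.
Frame index = 2877 × 50 + 3 = 143853.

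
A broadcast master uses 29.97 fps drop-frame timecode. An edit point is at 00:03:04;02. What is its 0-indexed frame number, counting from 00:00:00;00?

As if non-drop at 30 labels/s: (0 × 3600 + 3 × 60 + 4) × 30 + 2 = 5522.
Minute boundaries passed: 3; those not divisible by 10: 3 − 0 = 3; dropped labels = 2 × 3 = 6.
Actual frame index = 5522 − 6 = 5516.

5516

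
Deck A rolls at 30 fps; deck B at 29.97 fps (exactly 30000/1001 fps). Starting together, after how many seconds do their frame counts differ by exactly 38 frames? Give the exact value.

The gap grows by |30000/1001 − 30| = 30/1001 frames per second.
Time for a 38-frame gap: 38 ÷ (30/1001) = 19019/15 s.

19019/15 seconds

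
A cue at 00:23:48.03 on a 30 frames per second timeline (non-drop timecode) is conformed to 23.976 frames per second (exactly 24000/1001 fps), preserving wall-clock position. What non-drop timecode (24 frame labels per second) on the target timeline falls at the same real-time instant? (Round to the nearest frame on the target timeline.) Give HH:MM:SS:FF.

Source frame index: (0×3600 + 23×60 + 48) × 30 + 3 = 42843.
Real time: 42843 / (30) = 14281/10 s.
Target frame: (14281/10) × (24000/1001) = 34274400/1001 ≈ 34240.160 → 34240.
At 24 labels/s: frame 34240 → 00:23:46:16.

00:23:46:16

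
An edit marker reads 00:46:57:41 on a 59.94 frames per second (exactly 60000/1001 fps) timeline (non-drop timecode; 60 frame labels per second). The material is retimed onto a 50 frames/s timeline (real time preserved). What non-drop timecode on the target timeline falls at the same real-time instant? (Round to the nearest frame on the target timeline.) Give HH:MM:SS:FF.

00:47:00:25

Source frame index: (0×3600 + 46×60 + 57) × 60 + 41 = 169061.
Real time: 169061 / (60000/1001) = 169230061/60000 s.
Target frame: (169230061/60000) × (50) = 169230061/1200 ≈ 141025.051 → 141025.
At 50 labels/s: frame 141025 → 00:47:00:25.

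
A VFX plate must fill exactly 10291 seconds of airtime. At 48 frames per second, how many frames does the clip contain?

493968 frames

Frames = 10291 × 48 = 493968.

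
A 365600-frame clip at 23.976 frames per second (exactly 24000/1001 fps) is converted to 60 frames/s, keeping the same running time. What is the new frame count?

Target frames = source frames × (target rate / source rate) = 365600 × (60)/(24000/1001) = 365600 × 1001/400 = 914914.

914914 frames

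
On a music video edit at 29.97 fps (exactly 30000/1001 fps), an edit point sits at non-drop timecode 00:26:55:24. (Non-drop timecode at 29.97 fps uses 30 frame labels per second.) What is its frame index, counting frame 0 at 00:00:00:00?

Total seconds to the label: (0 × 3600 + 26 × 60 + 55) = 1615.
Frame index = 1615 × 30 + 24 = 48474.

frame 48474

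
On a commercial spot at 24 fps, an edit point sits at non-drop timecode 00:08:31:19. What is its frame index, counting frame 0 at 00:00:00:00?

12283

Total seconds to the label: (0 × 3600 + 8 × 60 + 31) = 511.
Frame index = 511 × 24 + 19 = 12283.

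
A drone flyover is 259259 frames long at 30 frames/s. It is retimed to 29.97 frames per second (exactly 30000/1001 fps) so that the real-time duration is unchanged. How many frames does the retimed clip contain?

259000 frames

Target frames = source frames × (target rate / source rate) = 259259 × (30000/1001)/(30) = 259259 × 1000/1001 = 259000.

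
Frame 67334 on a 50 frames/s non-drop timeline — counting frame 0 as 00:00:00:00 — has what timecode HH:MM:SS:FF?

67334 ÷ 50 = 1346 full seconds, remainder 34 frames.
1346 s = 0 h 22 min 26 s.
Timecode: 00:22:26:34.

00:22:26:34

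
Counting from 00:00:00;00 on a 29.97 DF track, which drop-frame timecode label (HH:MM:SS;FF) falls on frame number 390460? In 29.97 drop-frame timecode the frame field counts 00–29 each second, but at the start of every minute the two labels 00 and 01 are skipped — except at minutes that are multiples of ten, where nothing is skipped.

Each 10-minute DF block holds 10 × 60 × 30 − 9 × 2 = 17982 frames. 390460 ÷ 17982 → 21 full blocks, remainder 12838.
Within the partial block the first minute is 1800 frames and each further minute 1798, so 7 further minute boundaries passed. Total skipped labels = 18 × 21 + 2 × 7 = 392.
Non-drop label index = 390460 + 392 = 390852; at 30 labels/s that is 03:37:08:12, i.e. DF 03:37:08;12.

03:37:08;12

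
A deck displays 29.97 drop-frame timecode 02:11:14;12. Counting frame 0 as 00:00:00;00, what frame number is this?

235996

Complete 10-minute blocks: 13, each 17982 frames → 233766.
Remaining 1 whole minute in the current block: 1800 + 0 × 1798 = 1800 frames.
Within the current minute: 14 × 30 + 12 − 2 = 430 (labels ;00/;01 skipped at this minute). Total = 233766 + 1800 + 430 = 235996.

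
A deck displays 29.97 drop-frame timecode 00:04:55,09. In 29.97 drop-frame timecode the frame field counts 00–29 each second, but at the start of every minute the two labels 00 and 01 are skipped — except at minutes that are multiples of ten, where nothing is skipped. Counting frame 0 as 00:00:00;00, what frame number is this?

Complete 10-minute blocks: 0, each 17982 frames → 0.
Remaining 4 whole minutes in the current block: 1800 + 3 × 1798 = 7194 frames.
Within the current minute: 55 × 30 + 9 − 2 = 1657 (labels ;00/;01 skipped at this minute). Total = 0 + 7194 + 1657 = 8851.

8851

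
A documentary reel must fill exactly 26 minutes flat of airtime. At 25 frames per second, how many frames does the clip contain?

39000 frames

26 min = 1560 s.
Frames = 1560 × 25 = 39000.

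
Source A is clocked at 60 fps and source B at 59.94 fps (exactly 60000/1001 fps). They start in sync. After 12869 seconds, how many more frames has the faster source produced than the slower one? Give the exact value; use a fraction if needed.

772140/1001 frames

A emits 60 × 12869 = 772140 frames; B emits 60000/1001 × 12869 = 772140000/1001.
Difference = 772140/1001 frames (≈ 771.3686); B is behind A.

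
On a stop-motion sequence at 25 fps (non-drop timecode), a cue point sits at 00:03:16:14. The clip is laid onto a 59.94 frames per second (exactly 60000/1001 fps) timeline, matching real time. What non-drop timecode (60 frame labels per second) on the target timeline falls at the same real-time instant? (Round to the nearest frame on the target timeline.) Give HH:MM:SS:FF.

00:03:16:22

Source frame index: (0×3600 + 3×60 + 16) × 25 + 14 = 4914.
Real time: 4914 / (25) = 4914/25 s.
Target frame: (4914/25) × (60000/1001) = 129600/11 ≈ 11781.818 → 11782.
At 60 labels/s: frame 11782 → 00:03:16:22.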